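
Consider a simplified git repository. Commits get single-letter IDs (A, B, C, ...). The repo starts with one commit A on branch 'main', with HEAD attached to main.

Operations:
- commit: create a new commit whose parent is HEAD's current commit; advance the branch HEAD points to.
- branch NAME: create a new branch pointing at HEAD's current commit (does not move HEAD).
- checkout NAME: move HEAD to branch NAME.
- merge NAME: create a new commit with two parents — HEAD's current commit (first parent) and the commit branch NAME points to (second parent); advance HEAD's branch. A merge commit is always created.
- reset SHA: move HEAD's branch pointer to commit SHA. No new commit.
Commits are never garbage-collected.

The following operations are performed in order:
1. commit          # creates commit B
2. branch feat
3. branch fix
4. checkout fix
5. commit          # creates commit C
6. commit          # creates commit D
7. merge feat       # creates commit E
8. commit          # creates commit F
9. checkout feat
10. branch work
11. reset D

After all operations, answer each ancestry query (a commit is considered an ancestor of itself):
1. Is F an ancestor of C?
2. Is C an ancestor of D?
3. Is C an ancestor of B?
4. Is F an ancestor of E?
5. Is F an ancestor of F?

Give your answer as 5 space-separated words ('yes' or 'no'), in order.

After op 1 (commit): HEAD=main@B [main=B]
After op 2 (branch): HEAD=main@B [feat=B main=B]
After op 3 (branch): HEAD=main@B [feat=B fix=B main=B]
After op 4 (checkout): HEAD=fix@B [feat=B fix=B main=B]
After op 5 (commit): HEAD=fix@C [feat=B fix=C main=B]
After op 6 (commit): HEAD=fix@D [feat=B fix=D main=B]
After op 7 (merge): HEAD=fix@E [feat=B fix=E main=B]
After op 8 (commit): HEAD=fix@F [feat=B fix=F main=B]
After op 9 (checkout): HEAD=feat@B [feat=B fix=F main=B]
After op 10 (branch): HEAD=feat@B [feat=B fix=F main=B work=B]
After op 11 (reset): HEAD=feat@D [feat=D fix=F main=B work=B]
ancestors(C) = {A,B,C}; F in? no
ancestors(D) = {A,B,C,D}; C in? yes
ancestors(B) = {A,B}; C in? no
ancestors(E) = {A,B,C,D,E}; F in? no
ancestors(F) = {A,B,C,D,E,F}; F in? yes

Answer: no yes no no yes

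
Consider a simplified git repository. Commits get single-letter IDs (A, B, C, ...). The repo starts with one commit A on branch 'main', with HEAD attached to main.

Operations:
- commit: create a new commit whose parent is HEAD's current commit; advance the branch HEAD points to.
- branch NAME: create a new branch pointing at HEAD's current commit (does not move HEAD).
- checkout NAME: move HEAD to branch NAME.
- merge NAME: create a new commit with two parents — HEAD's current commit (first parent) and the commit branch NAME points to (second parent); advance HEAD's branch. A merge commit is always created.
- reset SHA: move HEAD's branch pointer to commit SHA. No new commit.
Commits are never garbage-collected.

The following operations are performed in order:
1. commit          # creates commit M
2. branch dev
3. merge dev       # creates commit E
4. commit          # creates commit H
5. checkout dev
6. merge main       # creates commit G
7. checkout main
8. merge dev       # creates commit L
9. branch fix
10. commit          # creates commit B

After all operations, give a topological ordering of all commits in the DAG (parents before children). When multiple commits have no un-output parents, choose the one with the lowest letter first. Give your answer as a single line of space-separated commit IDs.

After op 1 (commit): HEAD=main@M [main=M]
After op 2 (branch): HEAD=main@M [dev=M main=M]
After op 3 (merge): HEAD=main@E [dev=M main=E]
After op 4 (commit): HEAD=main@H [dev=M main=H]
After op 5 (checkout): HEAD=dev@M [dev=M main=H]
After op 6 (merge): HEAD=dev@G [dev=G main=H]
After op 7 (checkout): HEAD=main@H [dev=G main=H]
After op 8 (merge): HEAD=main@L [dev=G main=L]
After op 9 (branch): HEAD=main@L [dev=G fix=L main=L]
After op 10 (commit): HEAD=main@B [dev=G fix=L main=B]
commit A: parents=[]
commit B: parents=['L']
commit E: parents=['M', 'M']
commit G: parents=['M', 'H']
commit H: parents=['E']
commit L: parents=['H', 'G']
commit M: parents=['A']

Answer: A M E H G L B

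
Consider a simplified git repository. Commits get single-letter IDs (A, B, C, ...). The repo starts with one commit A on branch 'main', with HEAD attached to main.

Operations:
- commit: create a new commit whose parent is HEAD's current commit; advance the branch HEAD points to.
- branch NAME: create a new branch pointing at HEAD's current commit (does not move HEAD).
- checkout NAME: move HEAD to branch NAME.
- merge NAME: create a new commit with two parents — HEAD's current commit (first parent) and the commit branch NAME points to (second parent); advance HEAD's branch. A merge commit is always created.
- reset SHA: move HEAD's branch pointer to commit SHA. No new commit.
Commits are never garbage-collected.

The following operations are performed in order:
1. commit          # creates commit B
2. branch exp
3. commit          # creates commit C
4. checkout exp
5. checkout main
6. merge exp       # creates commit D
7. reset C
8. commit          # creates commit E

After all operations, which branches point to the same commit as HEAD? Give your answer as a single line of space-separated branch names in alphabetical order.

After op 1 (commit): HEAD=main@B [main=B]
After op 2 (branch): HEAD=main@B [exp=B main=B]
After op 3 (commit): HEAD=main@C [exp=B main=C]
After op 4 (checkout): HEAD=exp@B [exp=B main=C]
After op 5 (checkout): HEAD=main@C [exp=B main=C]
After op 6 (merge): HEAD=main@D [exp=B main=D]
After op 7 (reset): HEAD=main@C [exp=B main=C]
After op 8 (commit): HEAD=main@E [exp=B main=E]

Answer: main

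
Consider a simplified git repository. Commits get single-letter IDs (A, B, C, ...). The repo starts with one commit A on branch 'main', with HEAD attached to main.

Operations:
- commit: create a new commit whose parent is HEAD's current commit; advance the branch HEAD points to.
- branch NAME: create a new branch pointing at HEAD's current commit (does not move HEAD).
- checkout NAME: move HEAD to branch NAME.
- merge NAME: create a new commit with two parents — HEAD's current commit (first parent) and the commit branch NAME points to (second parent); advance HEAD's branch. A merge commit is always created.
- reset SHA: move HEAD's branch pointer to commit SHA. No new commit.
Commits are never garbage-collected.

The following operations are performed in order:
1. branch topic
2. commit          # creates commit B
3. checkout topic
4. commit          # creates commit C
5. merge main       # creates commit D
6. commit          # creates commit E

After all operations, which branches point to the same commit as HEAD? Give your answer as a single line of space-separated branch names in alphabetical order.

Answer: topic

Derivation:
After op 1 (branch): HEAD=main@A [main=A topic=A]
After op 2 (commit): HEAD=main@B [main=B topic=A]
After op 3 (checkout): HEAD=topic@A [main=B topic=A]
After op 4 (commit): HEAD=topic@C [main=B topic=C]
After op 5 (merge): HEAD=topic@D [main=B topic=D]
After op 6 (commit): HEAD=topic@E [main=B topic=E]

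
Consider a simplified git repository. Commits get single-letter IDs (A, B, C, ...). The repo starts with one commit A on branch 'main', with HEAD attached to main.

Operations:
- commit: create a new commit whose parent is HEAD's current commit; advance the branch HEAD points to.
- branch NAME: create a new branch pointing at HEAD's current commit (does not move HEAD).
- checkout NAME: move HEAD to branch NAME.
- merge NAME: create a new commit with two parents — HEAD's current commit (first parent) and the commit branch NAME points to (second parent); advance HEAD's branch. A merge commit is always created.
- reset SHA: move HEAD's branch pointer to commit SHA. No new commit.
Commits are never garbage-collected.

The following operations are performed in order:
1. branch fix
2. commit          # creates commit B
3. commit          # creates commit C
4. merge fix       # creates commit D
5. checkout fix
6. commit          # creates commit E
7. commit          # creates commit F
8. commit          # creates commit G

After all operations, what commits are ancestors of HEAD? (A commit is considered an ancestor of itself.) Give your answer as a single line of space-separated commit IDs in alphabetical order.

After op 1 (branch): HEAD=main@A [fix=A main=A]
After op 2 (commit): HEAD=main@B [fix=A main=B]
After op 3 (commit): HEAD=main@C [fix=A main=C]
After op 4 (merge): HEAD=main@D [fix=A main=D]
After op 5 (checkout): HEAD=fix@A [fix=A main=D]
After op 6 (commit): HEAD=fix@E [fix=E main=D]
After op 7 (commit): HEAD=fix@F [fix=F main=D]
After op 8 (commit): HEAD=fix@G [fix=G main=D]

Answer: A E F G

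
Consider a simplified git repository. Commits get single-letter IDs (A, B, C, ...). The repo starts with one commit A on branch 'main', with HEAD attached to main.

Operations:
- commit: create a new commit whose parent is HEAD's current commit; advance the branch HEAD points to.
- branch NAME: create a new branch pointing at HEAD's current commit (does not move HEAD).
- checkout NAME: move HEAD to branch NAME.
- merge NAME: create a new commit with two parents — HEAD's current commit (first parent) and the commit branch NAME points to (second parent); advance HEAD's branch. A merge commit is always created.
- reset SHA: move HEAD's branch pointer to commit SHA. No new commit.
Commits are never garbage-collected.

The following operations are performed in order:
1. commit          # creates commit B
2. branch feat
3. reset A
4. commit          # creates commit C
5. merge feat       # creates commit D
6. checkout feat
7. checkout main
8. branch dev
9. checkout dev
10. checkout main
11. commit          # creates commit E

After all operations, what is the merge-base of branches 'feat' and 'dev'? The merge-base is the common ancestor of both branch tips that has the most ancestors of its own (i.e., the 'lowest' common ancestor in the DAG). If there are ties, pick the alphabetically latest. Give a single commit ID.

Answer: B

Derivation:
After op 1 (commit): HEAD=main@B [main=B]
After op 2 (branch): HEAD=main@B [feat=B main=B]
After op 3 (reset): HEAD=main@A [feat=B main=A]
After op 4 (commit): HEAD=main@C [feat=B main=C]
After op 5 (merge): HEAD=main@D [feat=B main=D]
After op 6 (checkout): HEAD=feat@B [feat=B main=D]
After op 7 (checkout): HEAD=main@D [feat=B main=D]
After op 8 (branch): HEAD=main@D [dev=D feat=B main=D]
After op 9 (checkout): HEAD=dev@D [dev=D feat=B main=D]
After op 10 (checkout): HEAD=main@D [dev=D feat=B main=D]
After op 11 (commit): HEAD=main@E [dev=D feat=B main=E]
ancestors(feat=B): ['A', 'B']
ancestors(dev=D): ['A', 'B', 'C', 'D']
common: ['A', 'B']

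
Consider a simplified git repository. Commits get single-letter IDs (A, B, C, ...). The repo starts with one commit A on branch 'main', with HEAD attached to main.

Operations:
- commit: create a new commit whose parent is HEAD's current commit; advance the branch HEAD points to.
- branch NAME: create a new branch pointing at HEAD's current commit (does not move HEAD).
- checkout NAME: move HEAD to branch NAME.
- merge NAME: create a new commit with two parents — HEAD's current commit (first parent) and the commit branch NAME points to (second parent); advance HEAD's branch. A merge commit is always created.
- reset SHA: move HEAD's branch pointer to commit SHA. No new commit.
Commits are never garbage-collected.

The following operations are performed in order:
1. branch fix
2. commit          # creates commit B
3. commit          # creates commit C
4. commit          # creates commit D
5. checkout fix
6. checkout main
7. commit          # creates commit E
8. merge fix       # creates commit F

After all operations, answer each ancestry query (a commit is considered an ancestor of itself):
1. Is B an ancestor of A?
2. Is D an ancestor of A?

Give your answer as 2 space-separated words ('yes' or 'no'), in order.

After op 1 (branch): HEAD=main@A [fix=A main=A]
After op 2 (commit): HEAD=main@B [fix=A main=B]
After op 3 (commit): HEAD=main@C [fix=A main=C]
After op 4 (commit): HEAD=main@D [fix=A main=D]
After op 5 (checkout): HEAD=fix@A [fix=A main=D]
After op 6 (checkout): HEAD=main@D [fix=A main=D]
After op 7 (commit): HEAD=main@E [fix=A main=E]
After op 8 (merge): HEAD=main@F [fix=A main=F]
ancestors(A) = {A}; B in? no
ancestors(A) = {A}; D in? no

Answer: no no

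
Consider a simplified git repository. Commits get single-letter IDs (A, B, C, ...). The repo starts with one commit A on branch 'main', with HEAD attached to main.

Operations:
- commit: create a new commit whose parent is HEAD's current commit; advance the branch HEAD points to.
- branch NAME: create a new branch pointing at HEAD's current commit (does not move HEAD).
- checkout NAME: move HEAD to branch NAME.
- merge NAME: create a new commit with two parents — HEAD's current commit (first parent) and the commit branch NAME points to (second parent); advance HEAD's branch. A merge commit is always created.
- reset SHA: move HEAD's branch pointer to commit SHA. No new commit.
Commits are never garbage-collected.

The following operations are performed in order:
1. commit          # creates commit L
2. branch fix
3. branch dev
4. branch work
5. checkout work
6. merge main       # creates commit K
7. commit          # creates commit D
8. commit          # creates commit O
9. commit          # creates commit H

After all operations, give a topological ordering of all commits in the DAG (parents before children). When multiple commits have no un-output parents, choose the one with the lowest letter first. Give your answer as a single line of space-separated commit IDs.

After op 1 (commit): HEAD=main@L [main=L]
After op 2 (branch): HEAD=main@L [fix=L main=L]
After op 3 (branch): HEAD=main@L [dev=L fix=L main=L]
After op 4 (branch): HEAD=main@L [dev=L fix=L main=L work=L]
After op 5 (checkout): HEAD=work@L [dev=L fix=L main=L work=L]
After op 6 (merge): HEAD=work@K [dev=L fix=L main=L work=K]
After op 7 (commit): HEAD=work@D [dev=L fix=L main=L work=D]
After op 8 (commit): HEAD=work@O [dev=L fix=L main=L work=O]
After op 9 (commit): HEAD=work@H [dev=L fix=L main=L work=H]
commit A: parents=[]
commit D: parents=['K']
commit H: parents=['O']
commit K: parents=['L', 'L']
commit L: parents=['A']
commit O: parents=['D']

Answer: A L K D O H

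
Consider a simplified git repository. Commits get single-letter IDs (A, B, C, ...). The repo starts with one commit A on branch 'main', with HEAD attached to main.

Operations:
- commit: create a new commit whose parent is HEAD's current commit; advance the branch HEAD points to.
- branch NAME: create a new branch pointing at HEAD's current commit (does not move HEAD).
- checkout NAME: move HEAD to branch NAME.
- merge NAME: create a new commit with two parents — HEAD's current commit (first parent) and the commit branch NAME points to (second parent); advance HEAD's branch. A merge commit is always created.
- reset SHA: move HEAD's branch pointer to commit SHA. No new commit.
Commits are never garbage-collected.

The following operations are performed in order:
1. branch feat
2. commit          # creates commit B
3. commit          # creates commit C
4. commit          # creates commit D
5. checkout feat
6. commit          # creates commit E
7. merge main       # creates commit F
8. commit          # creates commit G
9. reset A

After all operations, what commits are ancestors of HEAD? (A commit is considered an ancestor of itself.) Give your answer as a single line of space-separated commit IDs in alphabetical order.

After op 1 (branch): HEAD=main@A [feat=A main=A]
After op 2 (commit): HEAD=main@B [feat=A main=B]
After op 3 (commit): HEAD=main@C [feat=A main=C]
After op 4 (commit): HEAD=main@D [feat=A main=D]
After op 5 (checkout): HEAD=feat@A [feat=A main=D]
After op 6 (commit): HEAD=feat@E [feat=E main=D]
After op 7 (merge): HEAD=feat@F [feat=F main=D]
After op 8 (commit): HEAD=feat@G [feat=G main=D]
After op 9 (reset): HEAD=feat@A [feat=A main=D]

Answer: A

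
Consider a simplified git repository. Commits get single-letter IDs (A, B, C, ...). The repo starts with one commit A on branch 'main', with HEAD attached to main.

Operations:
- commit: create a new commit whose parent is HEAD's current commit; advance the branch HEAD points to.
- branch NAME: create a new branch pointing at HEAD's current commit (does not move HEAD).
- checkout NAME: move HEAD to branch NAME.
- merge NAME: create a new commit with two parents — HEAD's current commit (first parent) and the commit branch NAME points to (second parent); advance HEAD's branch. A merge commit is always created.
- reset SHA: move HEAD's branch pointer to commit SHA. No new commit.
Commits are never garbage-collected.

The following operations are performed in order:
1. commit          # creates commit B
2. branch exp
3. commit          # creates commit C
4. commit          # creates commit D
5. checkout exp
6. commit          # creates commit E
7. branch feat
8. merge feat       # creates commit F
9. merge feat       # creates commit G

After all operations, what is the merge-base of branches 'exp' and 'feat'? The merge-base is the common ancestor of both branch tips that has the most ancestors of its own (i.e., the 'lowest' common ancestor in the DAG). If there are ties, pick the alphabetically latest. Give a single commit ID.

Answer: E

Derivation:
After op 1 (commit): HEAD=main@B [main=B]
After op 2 (branch): HEAD=main@B [exp=B main=B]
After op 3 (commit): HEAD=main@C [exp=B main=C]
After op 4 (commit): HEAD=main@D [exp=B main=D]
After op 5 (checkout): HEAD=exp@B [exp=B main=D]
After op 6 (commit): HEAD=exp@E [exp=E main=D]
After op 7 (branch): HEAD=exp@E [exp=E feat=E main=D]
After op 8 (merge): HEAD=exp@F [exp=F feat=E main=D]
After op 9 (merge): HEAD=exp@G [exp=G feat=E main=D]
ancestors(exp=G): ['A', 'B', 'E', 'F', 'G']
ancestors(feat=E): ['A', 'B', 'E']
common: ['A', 'B', 'E']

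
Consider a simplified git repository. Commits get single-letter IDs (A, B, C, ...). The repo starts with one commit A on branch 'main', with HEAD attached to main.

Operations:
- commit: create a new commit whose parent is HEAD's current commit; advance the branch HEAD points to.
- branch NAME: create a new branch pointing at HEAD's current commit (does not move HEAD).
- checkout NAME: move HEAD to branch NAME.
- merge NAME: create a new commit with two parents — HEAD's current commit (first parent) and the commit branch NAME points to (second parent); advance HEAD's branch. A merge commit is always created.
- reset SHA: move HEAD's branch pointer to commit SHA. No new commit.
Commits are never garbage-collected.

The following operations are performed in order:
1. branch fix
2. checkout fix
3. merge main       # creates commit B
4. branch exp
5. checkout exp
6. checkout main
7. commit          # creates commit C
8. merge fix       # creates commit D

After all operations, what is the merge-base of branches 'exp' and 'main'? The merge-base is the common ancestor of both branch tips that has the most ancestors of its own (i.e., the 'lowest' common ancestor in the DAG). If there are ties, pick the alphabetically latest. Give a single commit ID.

After op 1 (branch): HEAD=main@A [fix=A main=A]
After op 2 (checkout): HEAD=fix@A [fix=A main=A]
After op 3 (merge): HEAD=fix@B [fix=B main=A]
After op 4 (branch): HEAD=fix@B [exp=B fix=B main=A]
After op 5 (checkout): HEAD=exp@B [exp=B fix=B main=A]
After op 6 (checkout): HEAD=main@A [exp=B fix=B main=A]
After op 7 (commit): HEAD=main@C [exp=B fix=B main=C]
After op 8 (merge): HEAD=main@D [exp=B fix=B main=D]
ancestors(exp=B): ['A', 'B']
ancestors(main=D): ['A', 'B', 'C', 'D']
common: ['A', 'B']

Answer: B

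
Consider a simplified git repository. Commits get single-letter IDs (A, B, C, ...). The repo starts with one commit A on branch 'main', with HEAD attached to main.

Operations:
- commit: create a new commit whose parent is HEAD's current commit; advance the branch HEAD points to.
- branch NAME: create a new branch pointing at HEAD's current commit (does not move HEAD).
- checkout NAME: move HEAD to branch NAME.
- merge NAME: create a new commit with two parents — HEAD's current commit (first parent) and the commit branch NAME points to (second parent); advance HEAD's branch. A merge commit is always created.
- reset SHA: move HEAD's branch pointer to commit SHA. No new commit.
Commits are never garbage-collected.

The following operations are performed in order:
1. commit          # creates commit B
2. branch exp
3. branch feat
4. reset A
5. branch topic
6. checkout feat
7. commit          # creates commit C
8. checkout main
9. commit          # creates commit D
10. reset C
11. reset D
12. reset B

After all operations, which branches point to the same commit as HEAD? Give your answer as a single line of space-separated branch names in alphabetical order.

After op 1 (commit): HEAD=main@B [main=B]
After op 2 (branch): HEAD=main@B [exp=B main=B]
After op 3 (branch): HEAD=main@B [exp=B feat=B main=B]
After op 4 (reset): HEAD=main@A [exp=B feat=B main=A]
After op 5 (branch): HEAD=main@A [exp=B feat=B main=A topic=A]
After op 6 (checkout): HEAD=feat@B [exp=B feat=B main=A topic=A]
After op 7 (commit): HEAD=feat@C [exp=B feat=C main=A topic=A]
After op 8 (checkout): HEAD=main@A [exp=B feat=C main=A topic=A]
After op 9 (commit): HEAD=main@D [exp=B feat=C main=D topic=A]
After op 10 (reset): HEAD=main@C [exp=B feat=C main=C topic=A]
After op 11 (reset): HEAD=main@D [exp=B feat=C main=D topic=A]
After op 12 (reset): HEAD=main@B [exp=B feat=C main=B topic=A]

Answer: exp main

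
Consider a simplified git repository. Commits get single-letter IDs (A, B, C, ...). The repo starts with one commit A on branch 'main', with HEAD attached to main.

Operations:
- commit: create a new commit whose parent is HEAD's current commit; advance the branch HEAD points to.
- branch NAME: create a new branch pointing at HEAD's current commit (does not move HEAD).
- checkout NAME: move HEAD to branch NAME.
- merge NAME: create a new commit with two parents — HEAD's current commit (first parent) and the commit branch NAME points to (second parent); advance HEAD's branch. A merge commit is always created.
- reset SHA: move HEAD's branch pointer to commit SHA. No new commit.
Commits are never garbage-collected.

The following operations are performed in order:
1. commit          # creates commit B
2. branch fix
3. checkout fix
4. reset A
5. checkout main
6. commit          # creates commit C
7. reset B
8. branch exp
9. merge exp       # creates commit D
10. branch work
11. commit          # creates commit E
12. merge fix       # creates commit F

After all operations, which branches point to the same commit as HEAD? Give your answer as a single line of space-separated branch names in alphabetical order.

After op 1 (commit): HEAD=main@B [main=B]
After op 2 (branch): HEAD=main@B [fix=B main=B]
After op 3 (checkout): HEAD=fix@B [fix=B main=B]
After op 4 (reset): HEAD=fix@A [fix=A main=B]
After op 5 (checkout): HEAD=main@B [fix=A main=B]
After op 6 (commit): HEAD=main@C [fix=A main=C]
After op 7 (reset): HEAD=main@B [fix=A main=B]
After op 8 (branch): HEAD=main@B [exp=B fix=A main=B]
After op 9 (merge): HEAD=main@D [exp=B fix=A main=D]
After op 10 (branch): HEAD=main@D [exp=B fix=A main=D work=D]
After op 11 (commit): HEAD=main@E [exp=B fix=A main=E work=D]
After op 12 (merge): HEAD=main@F [exp=B fix=A main=F work=D]

Answer: main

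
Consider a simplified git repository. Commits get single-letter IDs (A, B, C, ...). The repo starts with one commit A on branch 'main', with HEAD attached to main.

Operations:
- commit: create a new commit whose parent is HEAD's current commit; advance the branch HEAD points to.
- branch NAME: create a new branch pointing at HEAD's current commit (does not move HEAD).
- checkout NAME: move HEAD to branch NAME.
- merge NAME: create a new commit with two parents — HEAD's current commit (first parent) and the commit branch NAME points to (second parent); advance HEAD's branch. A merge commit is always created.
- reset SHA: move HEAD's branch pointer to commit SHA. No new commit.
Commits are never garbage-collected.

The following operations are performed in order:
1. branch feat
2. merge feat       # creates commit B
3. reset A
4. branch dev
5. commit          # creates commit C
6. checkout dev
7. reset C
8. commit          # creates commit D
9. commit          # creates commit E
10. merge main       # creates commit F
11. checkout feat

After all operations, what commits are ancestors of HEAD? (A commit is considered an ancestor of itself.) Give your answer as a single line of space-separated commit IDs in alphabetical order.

After op 1 (branch): HEAD=main@A [feat=A main=A]
After op 2 (merge): HEAD=main@B [feat=A main=B]
After op 3 (reset): HEAD=main@A [feat=A main=A]
After op 4 (branch): HEAD=main@A [dev=A feat=A main=A]
After op 5 (commit): HEAD=main@C [dev=A feat=A main=C]
After op 6 (checkout): HEAD=dev@A [dev=A feat=A main=C]
After op 7 (reset): HEAD=dev@C [dev=C feat=A main=C]
After op 8 (commit): HEAD=dev@D [dev=D feat=A main=C]
After op 9 (commit): HEAD=dev@E [dev=E feat=A main=C]
After op 10 (merge): HEAD=dev@F [dev=F feat=A main=C]
After op 11 (checkout): HEAD=feat@A [dev=F feat=A main=C]

Answer: A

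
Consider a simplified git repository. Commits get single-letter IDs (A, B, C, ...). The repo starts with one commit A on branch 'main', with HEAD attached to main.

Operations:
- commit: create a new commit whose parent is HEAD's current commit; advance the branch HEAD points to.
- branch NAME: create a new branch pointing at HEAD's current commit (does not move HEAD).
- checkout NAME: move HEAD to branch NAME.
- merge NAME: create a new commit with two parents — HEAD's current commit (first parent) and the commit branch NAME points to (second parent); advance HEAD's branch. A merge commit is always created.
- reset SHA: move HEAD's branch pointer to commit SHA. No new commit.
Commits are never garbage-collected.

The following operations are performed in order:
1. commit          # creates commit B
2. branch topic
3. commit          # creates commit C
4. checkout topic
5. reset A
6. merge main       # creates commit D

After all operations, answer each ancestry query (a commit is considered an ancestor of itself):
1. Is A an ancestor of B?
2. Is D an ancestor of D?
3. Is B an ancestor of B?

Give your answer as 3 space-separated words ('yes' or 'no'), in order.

Answer: yes yes yes

Derivation:
After op 1 (commit): HEAD=main@B [main=B]
After op 2 (branch): HEAD=main@B [main=B topic=B]
After op 3 (commit): HEAD=main@C [main=C topic=B]
After op 4 (checkout): HEAD=topic@B [main=C topic=B]
After op 5 (reset): HEAD=topic@A [main=C topic=A]
After op 6 (merge): HEAD=topic@D [main=C topic=D]
ancestors(B) = {A,B}; A in? yes
ancestors(D) = {A,B,C,D}; D in? yes
ancestors(B) = {A,B}; B in? yes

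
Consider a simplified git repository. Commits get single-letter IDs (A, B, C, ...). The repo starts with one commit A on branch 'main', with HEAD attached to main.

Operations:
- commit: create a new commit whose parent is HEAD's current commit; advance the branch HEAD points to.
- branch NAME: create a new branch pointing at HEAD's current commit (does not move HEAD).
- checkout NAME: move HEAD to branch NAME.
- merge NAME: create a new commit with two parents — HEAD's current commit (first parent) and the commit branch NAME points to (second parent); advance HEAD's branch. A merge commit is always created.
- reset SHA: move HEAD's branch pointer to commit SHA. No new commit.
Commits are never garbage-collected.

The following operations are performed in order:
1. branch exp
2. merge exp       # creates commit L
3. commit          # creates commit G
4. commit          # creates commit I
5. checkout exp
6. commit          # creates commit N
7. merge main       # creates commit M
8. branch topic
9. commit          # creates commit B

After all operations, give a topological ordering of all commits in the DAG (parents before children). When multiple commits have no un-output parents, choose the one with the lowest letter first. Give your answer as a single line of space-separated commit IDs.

After op 1 (branch): HEAD=main@A [exp=A main=A]
After op 2 (merge): HEAD=main@L [exp=A main=L]
After op 3 (commit): HEAD=main@G [exp=A main=G]
After op 4 (commit): HEAD=main@I [exp=A main=I]
After op 5 (checkout): HEAD=exp@A [exp=A main=I]
After op 6 (commit): HEAD=exp@N [exp=N main=I]
After op 7 (merge): HEAD=exp@M [exp=M main=I]
After op 8 (branch): HEAD=exp@M [exp=M main=I topic=M]
After op 9 (commit): HEAD=exp@B [exp=B main=I topic=M]
commit A: parents=[]
commit B: parents=['M']
commit G: parents=['L']
commit I: parents=['G']
commit L: parents=['A', 'A']
commit M: parents=['N', 'I']
commit N: parents=['A']

Answer: A L G I N M B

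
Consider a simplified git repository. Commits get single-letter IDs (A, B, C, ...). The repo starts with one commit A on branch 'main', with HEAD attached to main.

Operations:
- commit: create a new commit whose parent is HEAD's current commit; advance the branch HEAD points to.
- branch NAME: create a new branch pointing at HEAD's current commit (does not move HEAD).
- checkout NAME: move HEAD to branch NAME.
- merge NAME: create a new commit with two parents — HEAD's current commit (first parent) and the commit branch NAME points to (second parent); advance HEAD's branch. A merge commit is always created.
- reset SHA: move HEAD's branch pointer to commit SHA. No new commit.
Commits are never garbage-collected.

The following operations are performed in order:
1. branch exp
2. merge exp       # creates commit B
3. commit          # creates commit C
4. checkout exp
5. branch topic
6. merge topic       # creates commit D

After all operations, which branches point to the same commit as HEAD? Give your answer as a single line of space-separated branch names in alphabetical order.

After op 1 (branch): HEAD=main@A [exp=A main=A]
After op 2 (merge): HEAD=main@B [exp=A main=B]
After op 3 (commit): HEAD=main@C [exp=A main=C]
After op 4 (checkout): HEAD=exp@A [exp=A main=C]
After op 5 (branch): HEAD=exp@A [exp=A main=C topic=A]
After op 6 (merge): HEAD=exp@D [exp=D main=C topic=A]

Answer: exp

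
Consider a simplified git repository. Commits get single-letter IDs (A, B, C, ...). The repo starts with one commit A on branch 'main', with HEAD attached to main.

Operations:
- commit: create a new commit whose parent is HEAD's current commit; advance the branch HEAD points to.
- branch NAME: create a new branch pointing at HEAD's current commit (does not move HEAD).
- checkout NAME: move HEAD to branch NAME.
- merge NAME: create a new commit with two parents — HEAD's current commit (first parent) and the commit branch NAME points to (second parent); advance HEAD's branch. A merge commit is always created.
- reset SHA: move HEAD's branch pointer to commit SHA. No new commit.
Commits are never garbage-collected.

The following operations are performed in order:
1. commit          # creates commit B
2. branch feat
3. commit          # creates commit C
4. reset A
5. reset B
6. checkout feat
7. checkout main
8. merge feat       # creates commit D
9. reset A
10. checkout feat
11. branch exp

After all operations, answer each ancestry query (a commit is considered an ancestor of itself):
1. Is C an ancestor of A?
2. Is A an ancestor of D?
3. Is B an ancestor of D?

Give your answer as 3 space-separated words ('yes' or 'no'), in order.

After op 1 (commit): HEAD=main@B [main=B]
After op 2 (branch): HEAD=main@B [feat=B main=B]
After op 3 (commit): HEAD=main@C [feat=B main=C]
After op 4 (reset): HEAD=main@A [feat=B main=A]
After op 5 (reset): HEAD=main@B [feat=B main=B]
After op 6 (checkout): HEAD=feat@B [feat=B main=B]
After op 7 (checkout): HEAD=main@B [feat=B main=B]
After op 8 (merge): HEAD=main@D [feat=B main=D]
After op 9 (reset): HEAD=main@A [feat=B main=A]
After op 10 (checkout): HEAD=feat@B [feat=B main=A]
After op 11 (branch): HEAD=feat@B [exp=B feat=B main=A]
ancestors(A) = {A}; C in? no
ancestors(D) = {A,B,D}; A in? yes
ancestors(D) = {A,B,D}; B in? yes

Answer: no yes yes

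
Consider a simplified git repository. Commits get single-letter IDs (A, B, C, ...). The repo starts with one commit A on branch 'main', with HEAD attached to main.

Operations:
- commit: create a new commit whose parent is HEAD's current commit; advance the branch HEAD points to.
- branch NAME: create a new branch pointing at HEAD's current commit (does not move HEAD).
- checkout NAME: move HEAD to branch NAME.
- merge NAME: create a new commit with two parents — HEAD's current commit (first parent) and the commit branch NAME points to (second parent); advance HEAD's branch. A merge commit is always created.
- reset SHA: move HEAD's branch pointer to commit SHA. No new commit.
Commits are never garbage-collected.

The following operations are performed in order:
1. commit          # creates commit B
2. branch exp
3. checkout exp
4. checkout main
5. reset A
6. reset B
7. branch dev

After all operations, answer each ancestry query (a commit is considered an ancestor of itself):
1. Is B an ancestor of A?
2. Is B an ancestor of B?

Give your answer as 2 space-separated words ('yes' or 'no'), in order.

Answer: no yes

Derivation:
After op 1 (commit): HEAD=main@B [main=B]
After op 2 (branch): HEAD=main@B [exp=B main=B]
After op 3 (checkout): HEAD=exp@B [exp=B main=B]
After op 4 (checkout): HEAD=main@B [exp=B main=B]
After op 5 (reset): HEAD=main@A [exp=B main=A]
After op 6 (reset): HEAD=main@B [exp=B main=B]
After op 7 (branch): HEAD=main@B [dev=B exp=B main=B]
ancestors(A) = {A}; B in? no
ancestors(B) = {A,B}; B in? yes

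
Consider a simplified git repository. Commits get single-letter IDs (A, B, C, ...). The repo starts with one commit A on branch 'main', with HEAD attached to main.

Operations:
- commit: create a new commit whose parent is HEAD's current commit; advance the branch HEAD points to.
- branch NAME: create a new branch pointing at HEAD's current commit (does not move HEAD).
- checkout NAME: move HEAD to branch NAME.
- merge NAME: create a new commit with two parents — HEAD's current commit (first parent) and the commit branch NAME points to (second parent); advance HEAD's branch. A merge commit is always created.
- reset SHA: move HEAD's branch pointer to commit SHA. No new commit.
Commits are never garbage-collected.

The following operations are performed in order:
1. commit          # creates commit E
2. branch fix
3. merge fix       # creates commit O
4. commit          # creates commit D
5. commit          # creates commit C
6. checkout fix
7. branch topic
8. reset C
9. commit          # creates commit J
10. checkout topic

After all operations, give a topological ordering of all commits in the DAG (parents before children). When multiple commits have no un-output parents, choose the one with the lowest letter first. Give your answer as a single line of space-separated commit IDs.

Answer: A E O D C J

Derivation:
After op 1 (commit): HEAD=main@E [main=E]
After op 2 (branch): HEAD=main@E [fix=E main=E]
After op 3 (merge): HEAD=main@O [fix=E main=O]
After op 4 (commit): HEAD=main@D [fix=E main=D]
After op 5 (commit): HEAD=main@C [fix=E main=C]
After op 6 (checkout): HEAD=fix@E [fix=E main=C]
After op 7 (branch): HEAD=fix@E [fix=E main=C topic=E]
After op 8 (reset): HEAD=fix@C [fix=C main=C topic=E]
After op 9 (commit): HEAD=fix@J [fix=J main=C topic=E]
After op 10 (checkout): HEAD=topic@E [fix=J main=C topic=E]
commit A: parents=[]
commit C: parents=['D']
commit D: parents=['O']
commit E: parents=['A']
commit J: parents=['C']
commit O: parents=['E', 'E']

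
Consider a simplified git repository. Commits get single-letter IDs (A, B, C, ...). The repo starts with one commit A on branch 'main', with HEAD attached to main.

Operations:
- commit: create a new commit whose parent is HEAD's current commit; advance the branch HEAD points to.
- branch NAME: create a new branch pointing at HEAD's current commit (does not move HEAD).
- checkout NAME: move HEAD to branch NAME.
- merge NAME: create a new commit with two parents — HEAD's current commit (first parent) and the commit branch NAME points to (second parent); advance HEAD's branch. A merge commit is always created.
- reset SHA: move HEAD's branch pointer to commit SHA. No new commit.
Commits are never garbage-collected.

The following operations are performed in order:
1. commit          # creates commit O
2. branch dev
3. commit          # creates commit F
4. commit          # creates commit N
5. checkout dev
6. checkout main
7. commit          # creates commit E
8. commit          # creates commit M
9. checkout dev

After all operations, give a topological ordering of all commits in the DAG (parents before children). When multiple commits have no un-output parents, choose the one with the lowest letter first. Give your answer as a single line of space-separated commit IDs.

Answer: A O F N E M

Derivation:
After op 1 (commit): HEAD=main@O [main=O]
After op 2 (branch): HEAD=main@O [dev=O main=O]
After op 3 (commit): HEAD=main@F [dev=O main=F]
After op 4 (commit): HEAD=main@N [dev=O main=N]
After op 5 (checkout): HEAD=dev@O [dev=O main=N]
After op 6 (checkout): HEAD=main@N [dev=O main=N]
After op 7 (commit): HEAD=main@E [dev=O main=E]
After op 8 (commit): HEAD=main@M [dev=O main=M]
After op 9 (checkout): HEAD=dev@O [dev=O main=M]
commit A: parents=[]
commit E: parents=['N']
commit F: parents=['O']
commit M: parents=['E']
commit N: parents=['F']
commit O: parents=['A']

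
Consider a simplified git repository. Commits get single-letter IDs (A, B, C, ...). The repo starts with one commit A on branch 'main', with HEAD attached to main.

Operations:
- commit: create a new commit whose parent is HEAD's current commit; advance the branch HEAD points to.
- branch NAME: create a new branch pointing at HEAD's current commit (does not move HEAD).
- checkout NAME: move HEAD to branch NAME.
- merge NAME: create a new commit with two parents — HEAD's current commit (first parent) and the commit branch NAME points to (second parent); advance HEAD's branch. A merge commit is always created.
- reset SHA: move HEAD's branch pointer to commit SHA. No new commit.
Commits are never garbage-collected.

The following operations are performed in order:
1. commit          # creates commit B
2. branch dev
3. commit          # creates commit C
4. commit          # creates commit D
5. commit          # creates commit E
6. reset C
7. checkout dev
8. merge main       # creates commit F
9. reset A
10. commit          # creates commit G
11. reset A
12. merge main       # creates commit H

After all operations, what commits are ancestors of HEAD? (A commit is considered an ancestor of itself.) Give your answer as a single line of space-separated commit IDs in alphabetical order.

Answer: A B C H

Derivation:
After op 1 (commit): HEAD=main@B [main=B]
After op 2 (branch): HEAD=main@B [dev=B main=B]
After op 3 (commit): HEAD=main@C [dev=B main=C]
After op 4 (commit): HEAD=main@D [dev=B main=D]
After op 5 (commit): HEAD=main@E [dev=B main=E]
After op 6 (reset): HEAD=main@C [dev=B main=C]
After op 7 (checkout): HEAD=dev@B [dev=B main=C]
After op 8 (merge): HEAD=dev@F [dev=F main=C]
After op 9 (reset): HEAD=dev@A [dev=A main=C]
After op 10 (commit): HEAD=dev@G [dev=G main=C]
After op 11 (reset): HEAD=dev@A [dev=A main=C]
After op 12 (merge): HEAD=dev@H [dev=H main=C]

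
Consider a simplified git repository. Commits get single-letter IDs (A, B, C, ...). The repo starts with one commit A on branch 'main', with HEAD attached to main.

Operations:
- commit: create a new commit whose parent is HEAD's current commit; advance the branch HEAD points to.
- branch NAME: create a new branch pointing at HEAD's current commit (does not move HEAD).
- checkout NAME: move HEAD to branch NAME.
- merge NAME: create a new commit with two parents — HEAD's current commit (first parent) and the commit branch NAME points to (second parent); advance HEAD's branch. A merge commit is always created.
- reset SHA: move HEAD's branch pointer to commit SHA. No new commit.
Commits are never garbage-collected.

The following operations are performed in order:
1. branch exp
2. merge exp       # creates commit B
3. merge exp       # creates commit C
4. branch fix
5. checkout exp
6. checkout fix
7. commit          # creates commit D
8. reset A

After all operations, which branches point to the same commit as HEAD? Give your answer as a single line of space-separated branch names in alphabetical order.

Answer: exp fix

Derivation:
After op 1 (branch): HEAD=main@A [exp=A main=A]
After op 2 (merge): HEAD=main@B [exp=A main=B]
After op 3 (merge): HEAD=main@C [exp=A main=C]
After op 4 (branch): HEAD=main@C [exp=A fix=C main=C]
After op 5 (checkout): HEAD=exp@A [exp=A fix=C main=C]
After op 6 (checkout): HEAD=fix@C [exp=A fix=C main=C]
After op 7 (commit): HEAD=fix@D [exp=A fix=D main=C]
After op 8 (reset): HEAD=fix@A [exp=A fix=A main=C]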